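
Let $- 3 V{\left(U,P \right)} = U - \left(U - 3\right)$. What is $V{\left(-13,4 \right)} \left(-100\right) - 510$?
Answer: $-410$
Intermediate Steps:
$V{\left(U,P \right)} = -1$ ($V{\left(U,P \right)} = - \frac{U - \left(U - 3\right)}{3} = - \frac{U - \left(-3 + U\right)}{3} = \left(- \frac{1}{3}\right) 3 = -1$)
$V{\left(-13,4 \right)} \left(-100\right) - 510 = \left(-1\right) \left(-100\right) - 510 = 100 - 510 = -410$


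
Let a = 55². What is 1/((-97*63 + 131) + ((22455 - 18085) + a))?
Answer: 1/1415 ≈ 0.00070671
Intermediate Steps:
a = 3025
1/((-97*63 + 131) + ((22455 - 18085) + a)) = 1/((-97*63 + 131) + ((22455 - 18085) + 3025)) = 1/((-6111 + 131) + (4370 + 3025)) = 1/(-5980 + 7395) = 1/1415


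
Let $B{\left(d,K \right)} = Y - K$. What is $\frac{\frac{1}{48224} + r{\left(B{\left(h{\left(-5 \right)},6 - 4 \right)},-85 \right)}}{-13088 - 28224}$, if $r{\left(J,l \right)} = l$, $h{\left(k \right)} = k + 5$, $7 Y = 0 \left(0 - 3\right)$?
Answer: $\frac{4099039}{1992229888} \approx 0.0020575$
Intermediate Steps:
$Y = 0$ ($Y = \frac{0 \left(0 - 3\right)}{7} = \frac{0 \left(-3\right)}{7} = \frac{1}{7} \cdot 0 = 0$)
$h{\left(k \right)} = 5 + k$
$B{\left(d,K \right)} = - K$ ($B{\left(d,K \right)} = 0 - K = - K$)
$\frac{\frac{1}{48224} + r{\left(B{\left(h{\left(-5 \right)},6 - 4 \right)},-85 \right)}}{-13088 - 28224} = \frac{\frac{1}{48224} - 85}{-13088 - 28224} = \frac{\frac{1}{48224} - 85}{-41312} = \left(- \frac{4099039}{48224}\right) \left(- \frac{1}{41312}\right) = \frac{4099039}{1992229888}$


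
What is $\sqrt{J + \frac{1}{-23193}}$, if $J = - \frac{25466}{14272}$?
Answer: $\frac{i \sqrt{339427822817910}}{13792104} \approx 1.3358 i$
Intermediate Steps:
$J = - \frac{12733}{7136}$ ($J = \left(-25466\right) \frac{1}{14272} = - \frac{12733}{7136} \approx -1.7843$)
$\sqrt{J + \frac{1}{-23193}} = \sqrt{- \frac{12733}{7136} + \frac{1}{-23193}} = \sqrt{- \frac{12733}{7136} - \frac{1}{23193}} = \sqrt{- \frac{295323605}{165505248}} = \frac{i \sqrt{339427822817910}}{13792104}$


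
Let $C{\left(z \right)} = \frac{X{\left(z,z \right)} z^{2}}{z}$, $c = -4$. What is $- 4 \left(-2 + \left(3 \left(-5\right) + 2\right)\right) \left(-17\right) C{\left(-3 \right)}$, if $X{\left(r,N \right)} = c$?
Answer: $-12240$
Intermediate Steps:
$X{\left(r,N \right)} = -4$
$C{\left(z \right)} = - 4 z$ ($C{\left(z \right)} = \frac{\left(-4\right) z^{2}}{z} = - 4 z$)
$- 4 \left(-2 + \left(3 \left(-5\right) + 2\right)\right) \left(-17\right) C{\left(-3 \right)} = - 4 \left(-2 + \left(3 \left(-5\right) + 2\right)\right) \left(-17\right) \left(\left(-4\right) \left(-3\right)\right) = - 4 \left(-2 + \left(-15 + 2\right)\right) \left(-17\right) 12 = - 4 \left(-2 - 13\right) \left(-17\right) 12 = \left(-4\right) \left(-15\right) \left(-17\right) 12 = 60 \left(-17\right) 12 = \left(-1020\right) 12 = -12240$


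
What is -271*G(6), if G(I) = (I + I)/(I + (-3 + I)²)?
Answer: -1084/5 ≈ -216.80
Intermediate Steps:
G(I) = 2*I/(I + (-3 + I)²) (G(I) = (2*I)/(I + (-3 + I)²) = 2*I/(I + (-3 + I)²))
-271*G(6) = -542*6/(6 + (-3 + 6)²) = -542*6/(6 + 3²) = -542*6/(6 + 9) = -542*6/15 = -271*⅘ = -1084/5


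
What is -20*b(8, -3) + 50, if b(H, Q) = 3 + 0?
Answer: -10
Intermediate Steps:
b(H, Q) = 3
-20*b(8, -3) + 50 = -20*3 + 50 = -60 + 50 = -10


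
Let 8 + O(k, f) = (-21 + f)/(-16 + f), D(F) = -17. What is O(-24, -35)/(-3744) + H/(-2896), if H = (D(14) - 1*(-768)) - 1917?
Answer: 3494689/8640216 ≈ 0.40447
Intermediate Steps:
O(k, f) = -8 + (-21 + f)/(-16 + f)
H = -1166 (H = (-17 - 1*(-768)) - 1917 = (-17 + 768) - 1917 = 751 - 1917 = -1166)
O(-24, -35)/(-3744) + H/(-2896) = ((107 - 7*(-35))/(-16 - 35))/(-3744) - 1166/(-2896) = ((107 + 245)/(-51))*(-1/3744) - 1166*(-1/2896) = -1/51*352*(-1/3744) + 583/1448 = -352/51*(-1/3744) + 583/1448 = 11/5967 + 583/1448 = 3494689/8640216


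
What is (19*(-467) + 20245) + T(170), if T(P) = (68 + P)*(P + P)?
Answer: 92292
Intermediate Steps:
T(P) = 2*P*(68 + P) (T(P) = (68 + P)*(2*P) = 2*P*(68 + P))
(19*(-467) + 20245) + T(170) = (19*(-467) + 20245) + 2*170*(68 + 170) = (-8873 + 20245) + 2*170*238 = 11372 + 80920 = 92292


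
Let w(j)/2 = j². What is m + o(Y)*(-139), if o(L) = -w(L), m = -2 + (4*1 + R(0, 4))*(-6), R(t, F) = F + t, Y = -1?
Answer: 228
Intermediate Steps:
w(j) = 2*j²
m = -50 (m = -2 + (4*1 + (4 + 0))*(-6) = -2 + (4 + 4)*(-6) = -2 + 8*(-6) = -2 - 48 = -50)
o(L) = -2*L²
m + o(Y)*(-139) = -50 - 2*(-1)²*(-139) = -50 - 2*1*(-139) = -50 - 2*(-139) = -50 + 278 = 228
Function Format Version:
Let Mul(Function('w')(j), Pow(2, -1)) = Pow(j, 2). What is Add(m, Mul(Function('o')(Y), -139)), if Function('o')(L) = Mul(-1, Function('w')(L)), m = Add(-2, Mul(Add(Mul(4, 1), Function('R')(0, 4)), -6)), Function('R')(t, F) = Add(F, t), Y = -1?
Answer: 228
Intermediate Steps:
Function('w')(j) = Mul(2, Pow(j, 2))
m = -50 (m = Add(-2, Mul(Add(Mul(4, 1), Add(4, 0)), -6)) = Add(-2, Mul(Add(4, 4), -6)) = Add(-2, Mul(8, -6)) = Add(-2, -48) = -50)
Function('o')(L) = Mul(-2, Pow(L, 2)) (Function('o')(L) = Mul(-1, Mul(2, Pow(L, 2))) = Mul(-2, Pow(L, 2)))
Add(m, Mul(Function('o')(Y), -139)) = Add(-50, Mul(Mul(-2, Pow(-1, 2)), -139)) = Add(-50, Mul(Mul(-2, 1), -139)) = Add(-50, Mul(-2, -139)) = Add(-50, 278) = 228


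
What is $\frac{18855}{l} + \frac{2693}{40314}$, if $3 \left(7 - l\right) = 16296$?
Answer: $- \frac{149102189}{43740690} \approx -3.4088$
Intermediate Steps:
$l = -5425$ ($l = 7 - 5432 = -5425$)
$\frac{18855}{l} + \frac{2693}{40314} = \frac{18855}{-5425} + \frac{2693}{40314} = 18855 \left(- \frac{1}{5425}\right) + 2693 \cdot \frac{1}{40314} = - \frac{3771}{1085} + \frac{2693}{40314} = - \frac{149102189}{43740690}$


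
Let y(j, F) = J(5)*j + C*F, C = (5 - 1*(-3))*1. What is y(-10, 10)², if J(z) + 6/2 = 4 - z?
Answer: 14400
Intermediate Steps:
J(z) = 1 - z (J(z) = -3 + (4 - z) = 1 - z)
C = 8 (C = (5 + 3)*1 = 8*1 = 8)
y(j, F) = -4*j + 8*F (y(j, F) = (1 - 1*5)*j + 8*F = (1 - 5)*j + 8*F = -4*j + 8*F)
y(-10, 10)² = (-4*(-10) + 8*10)² = (40 + 80)² = 120² = 14400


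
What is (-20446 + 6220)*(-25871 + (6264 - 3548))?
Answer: 329403030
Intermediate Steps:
(-20446 + 6220)*(-25871 + (6264 - 3548)) = -14226*(-25871 + 2716) = -14226*(-23155) = 329403030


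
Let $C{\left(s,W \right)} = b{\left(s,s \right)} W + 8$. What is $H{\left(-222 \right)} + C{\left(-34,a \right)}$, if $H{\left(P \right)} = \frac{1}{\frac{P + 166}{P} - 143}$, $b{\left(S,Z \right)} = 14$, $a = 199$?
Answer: $\frac{44270819}{15845} \approx 2794.0$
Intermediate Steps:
$H{\left(P \right)} = \frac{1}{-143 + \frac{166 + P}{P}}$ ($H{\left(P \right)} = \frac{1}{\frac{166 + P}{P} - 143} = \frac{1}{-143 + \frac{166 + P}{P}}$)
$C{\left(s,W \right)} = 8 + 14 W$ ($C{\left(s,W \right)} = 14 W + 8 = 8 + 14 W$)
$H{\left(-222 \right)} + C{\left(-34,a \right)} = \left(-1\right) \left(-222\right) \frac{1}{-166 + 142 \left(-222\right)} + \left(8 + 14 \cdot 199\right) = \left(-1\right) \left(-222\right) \frac{1}{-166 - 31524} + \left(8 + 2786\right) = \left(-1\right) \left(-222\right) \frac{1}{-31690} + 2794 = \left(-1\right) \left(-222\right) \left(- \frac{1}{31690}\right) + 2794 = - \frac{111}{15845} + 2794 = \frac{44270819}{15845}$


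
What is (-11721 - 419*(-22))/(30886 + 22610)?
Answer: -2503/53496 ≈ -0.046789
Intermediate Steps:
(-11721 - 419*(-22))/(30886 + 22610) = (-11721 + 9218)/53496 = -2503*1/53496 = -2503/53496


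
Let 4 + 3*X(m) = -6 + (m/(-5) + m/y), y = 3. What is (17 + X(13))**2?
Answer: 410881/2025 ≈ 202.90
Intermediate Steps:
X(m) = -10/3 + 2*m/45 (X(m) = -4/3 + (-6 + (m/(-5) + m/3))/3 = -4/3 + (-6 + (m*(-1/5) + m*(1/3)))/3 = -4/3 + (-6 + (-m/5 + m/3))/3 = -4/3 + (-6 + 2*m/15)/3 = -4/3 + (-2 + 2*m/45) = -10/3 + 2*m/45)
(17 + X(13))**2 = (17 + (-10/3 + (2/45)*13))**2 = (17 + (-10/3 + 26/45))**2 = (17 - 124/45)**2 = (641/45)**2 = 410881/2025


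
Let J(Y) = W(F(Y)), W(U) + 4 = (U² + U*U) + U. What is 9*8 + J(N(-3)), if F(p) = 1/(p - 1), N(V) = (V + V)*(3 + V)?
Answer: 69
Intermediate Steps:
N(V) = 2*V*(3 + V) (N(V) = (2*V)*(3 + V) = 2*V*(3 + V))
F(p) = 1/(-1 + p)
W(U) = -4 + U + 2*U² (W(U) = -4 + ((U² + U*U) + U) = -4 + ((U² + U²) + U) = -4 + (2*U² + U) = -4 + (U + 2*U²) = -4 + U + 2*U²)
J(Y) = -4 + 1/(-1 + Y) + 2/(-1 + Y)² (J(Y) = -4 + 1/(-1 + Y) + 2*(1/(-1 + Y))² = -4 + 1/(-1 + Y) + 2/(-1 + Y)²)
9*8 + J(N(-3)) = 9*8 + (-3 - 4*36*(3 - 3)² + 9*(2*(-3)*(3 - 3)))/(1 + (2*(-3)*(3 - 3))² - 4*(-3)*(3 - 3)) = 72 + (-3 - 4*(2*(-3)*0)² + 9*(2*(-3)*0))/(1 + (2*(-3)*0)² - 4*(-3)*0) = 72 + (-3 - 4*0² + 9*0)/(1 + 0² - 2*0) = 72 + (-3 - 4*0 + 0)/(1 + 0 + 0) = 72 + (-3 + 0 + 0)/1 = 72 + 1*(-3) = 72 - 3 = 69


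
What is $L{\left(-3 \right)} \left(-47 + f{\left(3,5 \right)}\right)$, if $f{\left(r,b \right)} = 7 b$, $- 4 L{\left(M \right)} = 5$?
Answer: $15$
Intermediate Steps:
$L{\left(M \right)} = - \frac{5}{4}$ ($L{\left(M \right)} = \left(- \frac{1}{4}\right) 5 = - \frac{5}{4}$)
$L{\left(-3 \right)} \left(-47 + f{\left(3,5 \right)}\right) = - \frac{5 \left(-47 + 7 \cdot 5\right)}{4} = - \frac{5 \left(-47 + 35\right)}{4} = \left(- \frac{5}{4}\right) \left(-12\right) = 15$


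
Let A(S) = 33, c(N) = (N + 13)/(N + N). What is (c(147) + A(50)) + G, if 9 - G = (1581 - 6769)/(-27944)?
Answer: 6214255/146706 ≈ 42.359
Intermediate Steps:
c(N) = (13 + N)/(2*N) (c(N) = (13 + N)/((2*N)) = (13 + N)*(1/(2*N)) = (13 + N)/(2*N))
G = 61577/6986 (G = 9 - (1581 - 6769)/(-27944) = 9 - (-5188)*(-1)/27944 = 9 - 1*1297/6986 = 9 - 1297/6986 = 61577/6986 ≈ 8.8143)
(c(147) + A(50)) + G = ((1/2)*(13 + 147)/147 + 33) + 61577/6986 = ((1/2)*(1/147)*160 + 33) + 61577/6986 = (80/147 + 33) + 61577/6986 = 4931/147 + 61577/6986 = 6214255/146706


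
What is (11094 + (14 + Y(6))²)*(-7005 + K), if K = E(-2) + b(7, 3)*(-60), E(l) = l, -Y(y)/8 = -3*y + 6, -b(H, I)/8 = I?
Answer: -129120998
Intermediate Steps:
b(H, I) = -8*I
Y(y) = -48 + 24*y (Y(y) = -8*(-3*y + 6) = -8*(6 - 3*y) = -48 + 24*y)
K = 1438 (K = -2 - 8*3*(-60) = -2 - 24*(-60) = -2 + 1440 = 1438)
(11094 + (14 + Y(6))²)*(-7005 + K) = (11094 + (14 + (-48 + 24*6))²)*(-7005 + 1438) = (11094 + (14 + (-48 + 144))²)*(-5567) = (11094 + (14 + 96)²)*(-5567) = (11094 + 110²)*(-5567) = (11094 + 12100)*(-5567) = 23194*(-5567) = -129120998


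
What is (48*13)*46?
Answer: 28704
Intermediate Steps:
(48*13)*46 = 624*46 = 28704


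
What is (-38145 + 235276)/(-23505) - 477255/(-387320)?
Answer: -13026980029/1820791320 ≈ -7.1546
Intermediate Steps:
(-38145 + 235276)/(-23505) - 477255/(-387320) = 197131*(-1/23505) - 477255*(-1/387320) = -197131/23505 + 95451/77464 = -13026980029/1820791320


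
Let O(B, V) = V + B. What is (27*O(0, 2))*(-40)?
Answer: -2160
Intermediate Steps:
O(B, V) = B + V
(27*O(0, 2))*(-40) = (27*(0 + 2))*(-40) = (27*2)*(-40) = 54*(-40) = -2160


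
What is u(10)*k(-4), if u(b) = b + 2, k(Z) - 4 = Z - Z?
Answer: 48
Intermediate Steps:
k(Z) = 4 (k(Z) = 4 + (Z - Z) = 4 + 0 = 4)
u(b) = 2 + b
u(10)*k(-4) = (2 + 10)*4 = 12*4 = 48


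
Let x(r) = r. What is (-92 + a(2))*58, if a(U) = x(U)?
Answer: -5220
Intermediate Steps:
a(U) = U
(-92 + a(2))*58 = (-92 + 2)*58 = -90*58 = -5220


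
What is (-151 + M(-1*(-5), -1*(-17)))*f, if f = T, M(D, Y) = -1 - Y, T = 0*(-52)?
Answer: 0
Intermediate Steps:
T = 0
f = 0
(-151 + M(-1*(-5), -1*(-17)))*f = (-151 + (-1 - (-1)*(-17)))*0 = (-151 + (-1 - 1*17))*0 = (-151 + (-1 - 17))*0 = (-151 - 18)*0 = -169*0 = 0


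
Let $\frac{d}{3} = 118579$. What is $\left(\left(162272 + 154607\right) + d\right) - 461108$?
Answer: $211508$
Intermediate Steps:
$d = 355737$ ($d = 3 \cdot 118579 = 355737$)
$\left(\left(162272 + 154607\right) + d\right) - 461108 = \left(\left(162272 + 154607\right) + 355737\right) - 461108 = \left(316879 + 355737\right) - 461108 = 672616 - 461108 = 211508$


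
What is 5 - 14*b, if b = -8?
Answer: 117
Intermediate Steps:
5 - 14*b = 5 - 14*(-8) = 5 + 112 = 117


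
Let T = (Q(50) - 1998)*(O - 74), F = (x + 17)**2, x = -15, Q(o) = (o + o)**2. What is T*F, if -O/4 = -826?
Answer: 103385840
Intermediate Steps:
O = 3304 (O = -4*(-826) = 3304)
Q(o) = 4*o**2 (Q(o) = (2*o)**2 = 4*o**2)
F = 4 (F = (-15 + 17)**2 = 2**2 = 4)
T = 25846460 (T = (4*50**2 - 1998)*(3304 - 74) = (4*2500 - 1998)*3230 = (10000 - 1998)*3230 = 8002*3230 = 25846460)
T*F = 25846460*4 = 103385840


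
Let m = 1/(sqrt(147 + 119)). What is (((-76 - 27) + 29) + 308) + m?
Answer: 234 + sqrt(266)/266 ≈ 234.06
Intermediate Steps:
m = sqrt(266)/266 (m = 1/(sqrt(266)) = sqrt(266)/266 ≈ 0.061314)
(((-76 - 27) + 29) + 308) + m = (((-76 - 27) + 29) + 308) + sqrt(266)/266 = ((-103 + 29) + 308) + sqrt(266)/266 = (-74 + 308) + sqrt(266)/266 = 234 + sqrt(266)/266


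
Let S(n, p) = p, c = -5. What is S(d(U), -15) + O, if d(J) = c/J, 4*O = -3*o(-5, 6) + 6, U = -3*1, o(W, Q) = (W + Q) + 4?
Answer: -69/4 ≈ -17.250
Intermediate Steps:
o(W, Q) = 4 + Q + W (o(W, Q) = (Q + W) + 4 = 4 + Q + W)
U = -3
O = -9/4 (O = (-3*(4 + 6 - 5) + 6)/4 = (-3*5 + 6)/4 = (-15 + 6)/4 = (¼)*(-9) = -9/4 ≈ -2.2500)
d(J) = -5/J
S(d(U), -15) + O = -15 - 9/4 = -69/4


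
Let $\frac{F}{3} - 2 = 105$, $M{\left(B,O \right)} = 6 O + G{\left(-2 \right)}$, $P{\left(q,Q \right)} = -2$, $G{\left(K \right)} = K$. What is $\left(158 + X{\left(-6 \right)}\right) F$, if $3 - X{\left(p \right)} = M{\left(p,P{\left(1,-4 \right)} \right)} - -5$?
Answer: $54570$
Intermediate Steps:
$M{\left(B,O \right)} = -2 + 6 O$ ($M{\left(B,O \right)} = 6 O - 2 = -2 + 6 O$)
$F = 321$ ($F = 6 + 3 \cdot 105 = 6 + 315 = 321$)
$X{\left(p \right)} = 12$ ($X{\left(p \right)} = 3 - \left(\left(-2 + 6 \left(-2\right)\right) - -5\right) = 3 - \left(\left(-2 - 12\right) + 5\right) = 3 - \left(-14 + 5\right) = 3 - -9 = 3 + 9 = 12$)
$\left(158 + X{\left(-6 \right)}\right) F = \left(158 + 12\right) 321 = 170 \cdot 321 = 54570$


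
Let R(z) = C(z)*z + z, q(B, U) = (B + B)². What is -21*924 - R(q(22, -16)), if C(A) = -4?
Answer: -13596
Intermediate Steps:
q(B, U) = 4*B² (q(B, U) = (2*B)² = 4*B²)
R(z) = -3*z (R(z) = -4*z + z = -3*z)
-21*924 - R(q(22, -16)) = -21*924 - (-3)*4*22² = -19404 - (-3)*4*484 = -19404 - (-3)*1936 = -19404 - 1*(-5808) = -19404 + 5808 = -13596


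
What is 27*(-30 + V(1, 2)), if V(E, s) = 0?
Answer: -810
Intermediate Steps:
27*(-30 + V(1, 2)) = 27*(-30 + 0) = 27*(-30) = -810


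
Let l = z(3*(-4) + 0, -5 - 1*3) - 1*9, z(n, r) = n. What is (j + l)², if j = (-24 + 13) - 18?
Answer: 2500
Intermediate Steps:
j = -29 (j = -11 - 18 = -29)
l = -21 (l = (3*(-4) + 0) - 1*9 = (-12 + 0) - 9 = -12 - 9 = -21)
(j + l)² = (-29 - 21)² = (-50)² = 2500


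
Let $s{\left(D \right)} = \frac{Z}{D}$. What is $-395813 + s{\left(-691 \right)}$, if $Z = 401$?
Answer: $- \frac{273507184}{691} \approx -3.9581 \cdot 10^{5}$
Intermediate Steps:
$s{\left(D \right)} = \frac{401}{D}$
$-395813 + s{\left(-691 \right)} = -395813 + \frac{401}{-691} = -395813 + 401 \left(- \frac{1}{691}\right) = -395813 - \frac{401}{691} = - \frac{273507184}{691}$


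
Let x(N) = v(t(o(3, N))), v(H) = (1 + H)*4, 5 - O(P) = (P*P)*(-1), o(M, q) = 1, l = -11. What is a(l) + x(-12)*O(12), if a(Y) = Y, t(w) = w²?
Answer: 1181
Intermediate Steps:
O(P) = 5 + P² (O(P) = 5 - P*P*(-1) = 5 - P²*(-1) = 5 - (-1)*P² = 5 + P²)
v(H) = 4 + 4*H
x(N) = 8 (x(N) = 4 + 4*1² = 4 + 4*1 = 4 + 4 = 8)
a(l) + x(-12)*O(12) = -11 + 8*(5 + 12²) = -11 + 8*(5 + 144) = -11 + 8*149 = -11 + 1192 = 1181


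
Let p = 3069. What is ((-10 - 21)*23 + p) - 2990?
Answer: -634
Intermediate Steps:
((-10 - 21)*23 + p) - 2990 = ((-10 - 21)*23 + 3069) - 2990 = (-31*23 + 3069) - 2990 = (-713 + 3069) - 2990 = 2356 - 2990 = -634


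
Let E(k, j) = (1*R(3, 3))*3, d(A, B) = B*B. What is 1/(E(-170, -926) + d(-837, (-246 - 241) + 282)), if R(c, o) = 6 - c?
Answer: 1/42034 ≈ 2.3790e-5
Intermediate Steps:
d(A, B) = B²
E(k, j) = 9 (E(k, j) = (1*(6 - 1*3))*3 = (1*(6 - 3))*3 = (1*3)*3 = 3*3 = 9)
1/(E(-170, -926) + d(-837, (-246 - 241) + 282)) = 1/(9 + ((-246 - 241) + 282)²) = 1/(9 + (-487 + 282)²) = 1/(9 + (-205)²) = 1/(9 + 42025) = 1/42034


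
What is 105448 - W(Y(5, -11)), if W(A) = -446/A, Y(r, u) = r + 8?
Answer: 1371270/13 ≈ 1.0548e+5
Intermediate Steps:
Y(r, u) = 8 + r
105448 - W(Y(5, -11)) = 105448 - (-446)/(8 + 5) = 105448 - (-446)/13 = 105448 - 1*(-446/13) = 105448 + 446/13 = 1371270/13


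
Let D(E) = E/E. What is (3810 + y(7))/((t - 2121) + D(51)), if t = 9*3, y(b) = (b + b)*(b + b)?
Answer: -4006/2093 ≈ -1.9140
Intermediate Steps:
y(b) = 4*b² (y(b) = (2*b)*(2*b) = 4*b²)
t = 27
D(E) = 1
(3810 + y(7))/((t - 2121) + D(51)) = (3810 + 4*7²)/((27 - 2121) + 1) = (3810 + 4*49)/(-2094 + 1) = (3810 + 196)/(-2093) = 4006*(-1/2093) = -4006/2093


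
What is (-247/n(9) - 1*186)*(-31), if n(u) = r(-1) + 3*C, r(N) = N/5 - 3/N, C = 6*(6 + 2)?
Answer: 4270529/734 ≈ 5818.2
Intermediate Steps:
C = 48 (C = 6*8 = 48)
r(N) = -3/N + N/5 (r(N) = N*(⅕) - 3/N = N/5 - 3/N = -3/N + N/5)
n(u) = 734/5 (n(u) = (-3/(-1) + (⅕)*(-1)) + 3*48 = (-3*(-1) - ⅕) + 144 = (3 - ⅕) + 144 = 14/5 + 144 = 734/5)
(-247/n(9) - 1*186)*(-31) = (-247/734/5 - 1*186)*(-31) = (-247*5/734 - 186)*(-31) = (-1235/734 - 186)*(-31) = -137759/734*(-31) = 4270529/734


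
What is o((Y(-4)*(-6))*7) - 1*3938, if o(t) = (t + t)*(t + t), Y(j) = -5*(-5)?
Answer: 4406062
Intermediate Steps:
Y(j) = 25
o(t) = 4*t² (o(t) = (2*t)*(2*t) = 4*t²)
o((Y(-4)*(-6))*7) - 1*3938 = 4*((25*(-6))*7)² - 1*3938 = 4*(-150*7)² - 3938 = 4*(-1050)² - 3938 = 4*1102500 - 3938 = 4410000 - 3938 = 4406062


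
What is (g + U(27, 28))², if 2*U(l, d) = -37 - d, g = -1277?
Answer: 6859161/4 ≈ 1.7148e+6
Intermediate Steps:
U(l, d) = -37/2 - d/2 (U(l, d) = (-37 - d)/2 = -37/2 - d/2)
(g + U(27, 28))² = (-1277 + (-37/2 - ½*28))² = (-1277 + (-37/2 - 14))² = (-1277 - 65/2)² = (-2619/2)² = 6859161/4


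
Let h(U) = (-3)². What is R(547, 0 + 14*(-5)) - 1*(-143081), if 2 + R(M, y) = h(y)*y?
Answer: 142449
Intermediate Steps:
h(U) = 9
R(M, y) = -2 + 9*y
R(547, 0 + 14*(-5)) - 1*(-143081) = (-2 + 9*(0 + 14*(-5))) - 1*(-143081) = (-2 + 9*(0 - 70)) + 143081 = (-2 + 9*(-70)) + 143081 = (-2 - 630) + 143081 = -632 + 143081 = 142449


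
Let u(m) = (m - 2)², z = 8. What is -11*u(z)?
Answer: -396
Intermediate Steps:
u(m) = (-2 + m)²
-11*u(z) = -11*(-2 + 8)² = -11*6² = -11*36 = -396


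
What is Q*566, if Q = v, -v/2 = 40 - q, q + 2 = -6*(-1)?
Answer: -40752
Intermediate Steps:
q = 4 (q = -2 - 6*(-1) = -2 + 6 = 4)
v = -72 (v = -2*(40 - 1*4) = -2*(40 - 4) = -2*36 = -72)
Q = -72
Q*566 = -72*566 = -40752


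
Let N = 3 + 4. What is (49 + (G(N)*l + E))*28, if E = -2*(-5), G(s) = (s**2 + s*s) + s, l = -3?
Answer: -7168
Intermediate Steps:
N = 7
G(s) = s + 2*s**2 (G(s) = (s**2 + s**2) + s = 2*s**2 + s = s + 2*s**2)
E = 10
(49 + (G(N)*l + E))*28 = (49 + ((7*(1 + 2*7))*(-3) + 10))*28 = (49 + ((7*(1 + 14))*(-3) + 10))*28 = (49 + ((7*15)*(-3) + 10))*28 = (49 + (105*(-3) + 10))*28 = (49 + (-315 + 10))*28 = (49 - 305)*28 = -256*28 = -7168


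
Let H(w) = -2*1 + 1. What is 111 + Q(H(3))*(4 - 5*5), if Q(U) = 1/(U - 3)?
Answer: 465/4 ≈ 116.25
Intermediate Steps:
H(w) = -1 (H(w) = -2 + 1 = -1)
Q(U) = 1/(-3 + U)
111 + Q(H(3))*(4 - 5*5) = 111 + (4 - 5*5)/(-3 - 1) = 111 + (4 - 25)/(-4) = 111 - ¼*(-21) = 111 + 21/4 = 465/4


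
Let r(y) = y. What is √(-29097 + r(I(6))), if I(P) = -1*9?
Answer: 21*I*√66 ≈ 170.6*I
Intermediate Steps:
I(P) = -9
√(-29097 + r(I(6))) = √(-29097 - 9) = √(-29106) = 21*I*√66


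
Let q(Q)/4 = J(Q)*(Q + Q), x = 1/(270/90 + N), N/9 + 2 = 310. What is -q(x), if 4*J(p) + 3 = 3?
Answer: 0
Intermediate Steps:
J(p) = 0 (J(p) = -¾ + (¼)*3 = -¾ + ¾ = 0)
N = 2772 (N = -18 + 9*310 = -18 + 2790 = 2772)
x = 1/2775 (x = 1/(270/90 + 2772) = 1/(270*(1/90) + 2772) = 1/(3 + 2772) = 1/2775 ≈ 0.00036036)
q(Q) = 0 (q(Q) = 4*(0*(Q + Q)) = 4*(0*(2*Q)) = 4*0 = 0)
-q(x) = -1*0 = 0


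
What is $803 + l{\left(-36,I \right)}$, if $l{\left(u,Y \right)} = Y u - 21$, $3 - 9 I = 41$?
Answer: $934$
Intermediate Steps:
$I = - \frac{38}{9}$ ($I = \frac{1}{3} - \frac{41}{9} = - \frac{38}{9} \approx -4.2222$)
$l{\left(u,Y \right)} = -21 + Y u$
$803 + l{\left(-36,I \right)} = 803 - -131 = 803 + \left(-21 + 152\right) = 803 + 131 = 934$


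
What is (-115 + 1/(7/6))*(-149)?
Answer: 119051/7 ≈ 17007.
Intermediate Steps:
(-115 + 1/(7/6))*(-149) = (-115 + 6/7)*(-149) = -799/7*(-149) = 119051/7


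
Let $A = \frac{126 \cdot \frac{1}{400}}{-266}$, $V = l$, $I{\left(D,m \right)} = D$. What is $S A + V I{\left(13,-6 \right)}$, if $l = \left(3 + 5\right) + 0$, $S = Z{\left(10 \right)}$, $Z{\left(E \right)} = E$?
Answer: $\frac{79031}{760} \approx 103.99$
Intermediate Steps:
$S = 10$
$l = 8$ ($l = 8 + 0 = 8$)
$V = 8$
$A = - \frac{9}{7600}$ ($A = 126 \cdot \frac{1}{400} \left(- \frac{1}{266}\right) = \frac{63}{200} \left(- \frac{1}{266}\right) = - \frac{9}{7600} \approx -0.0011842$)
$S A + V I{\left(13,-6 \right)} = 10 \left(- \frac{9}{7600}\right) + 8 \cdot 13 = - \frac{9}{760} + 104 = \frac{79031}{760}$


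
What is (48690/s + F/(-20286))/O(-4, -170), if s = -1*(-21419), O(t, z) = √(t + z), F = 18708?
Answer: -48918224*I*√174/6300334593 ≈ -0.10242*I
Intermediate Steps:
s = 21419
(48690/s + F/(-20286))/O(-4, -170) = (48690/21419 + 18708/(-20286))/(√(-4 - 170)) = (48690*(1/21419) + 18708*(-1/20286))/(√(-174)) = (48690/21419 - 3118/3381)/((I*√174)) = 97836448*(-I*√174/174)/72417639 = -48918224*I*√174/6300334593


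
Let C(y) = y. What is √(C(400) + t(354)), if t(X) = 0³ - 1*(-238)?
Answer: √638 ≈ 25.259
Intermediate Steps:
t(X) = 238 (t(X) = 0 + 238 = 238)
√(C(400) + t(354)) = √(400 + 238) = √638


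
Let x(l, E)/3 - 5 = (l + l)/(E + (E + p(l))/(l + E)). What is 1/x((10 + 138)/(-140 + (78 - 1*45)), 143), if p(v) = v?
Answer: 642/9593 ≈ 0.066924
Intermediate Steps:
x(l, E) = 15 + 6*l/(1 + E) (x(l, E) = 15 + 3*((l + l)/(E + (E + l)/(l + E))) = 15 + 3*((2*l)/(E + (E + l)/(E + l))) = 15 + 3*((2*l)/(E + 1)) = 15 + 3*((2*l)/(1 + E)) = 15 + 3*(2*l/(1 + E)) = 15 + 6*l/(1 + E))
1/x((10 + 138)/(-140 + (78 - 1*45)), 143) = 1/(3*(5 + 2*((10 + 138)/(-140 + (78 - 1*45))) + 5*143)/(1 + 143)) = 1/(3*(5 + 2*(148/(-140 + (78 - 45))) + 715)/144) = 1/(3*(1/144)*(5 + 2*(148/(-140 + 33)) + 715)) = 1/(3*(1/144)*(5 + 2*(148/(-107)) + 715)) = 1/(3*(1/144)*(5 + 2*(148*(-1/107)) + 715)) = 1/(3*(1/144)*(5 + 2*(-148/107) + 715)) = 1/(3*(1/144)*(5 - 296/107 + 715)) = 1/(3*(1/144)*(76744/107)) = 1/(9593/642) = 642/9593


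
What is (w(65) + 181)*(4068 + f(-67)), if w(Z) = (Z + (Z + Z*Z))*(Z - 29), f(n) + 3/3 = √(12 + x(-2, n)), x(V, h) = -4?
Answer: 638360387 + 313922*√2 ≈ 6.3880e+8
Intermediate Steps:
f(n) = -1 + 2*√2 (f(n) = -1 + √(12 - 4) = -1 + √8 = -1 + 2*√2)
w(Z) = (-29 + Z)*(Z² + 2*Z) (w(Z) = (Z + (Z + Z²))*(-29 + Z) = (Z² + 2*Z)*(-29 + Z) = (-29 + Z)*(Z² + 2*Z))
(w(65) + 181)*(4068 + f(-67)) = (65*(-58 + 65² - 27*65) + 181)*(4068 + (-1 + 2*√2)) = (65*(-58 + 4225 - 1755) + 181)*(4067 + 2*√2) = (65*2412 + 181)*(4067 + 2*√2) = (156780 + 181)*(4067 + 2*√2) = 156961*(4067 + 2*√2) = 638360387 + 313922*√2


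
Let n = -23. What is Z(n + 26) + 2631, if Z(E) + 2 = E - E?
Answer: 2629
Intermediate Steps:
Z(E) = -2 (Z(E) = -2 + (E - E) = -2 + 0 = -2)
Z(n + 26) + 2631 = -2 + 2631 = 2629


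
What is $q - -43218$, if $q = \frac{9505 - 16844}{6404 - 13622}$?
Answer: $\frac{311954863}{7218} \approx 43219.0$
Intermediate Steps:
$q = \frac{7339}{7218}$ ($q = - \frac{7339}{-7218} = \left(-7339\right) \left(- \frac{1}{7218}\right) = \frac{7339}{7218} \approx 1.0168$)
$q - -43218 = \frac{7339}{7218} - -43218 = \frac{7339}{7218} + 43218 = \frac{311954863}{7218}$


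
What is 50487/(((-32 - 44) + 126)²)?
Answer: 50487/2500 ≈ 20.195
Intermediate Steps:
50487/(((-32 - 44) + 126)²) = 50487/((-76 + 126)²) = 50487/(50²) = 50487/2500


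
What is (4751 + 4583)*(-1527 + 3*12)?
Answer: -13916994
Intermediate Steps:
(4751 + 4583)*(-1527 + 3*12) = 9334*(-1527 + 36) = 9334*(-1491) = -13916994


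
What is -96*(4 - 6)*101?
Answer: 19392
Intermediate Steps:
-96*(4 - 6)*101 = -96*(-2)*101 = 192*101 = 19392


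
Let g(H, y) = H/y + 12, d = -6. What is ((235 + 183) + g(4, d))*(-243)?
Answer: -104328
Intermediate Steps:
g(H, y) = 12 + H/y
((235 + 183) + g(4, d))*(-243) = ((235 + 183) + (12 + 4/(-6)))*(-243) = (418 + (12 + 4*(-⅙)))*(-243) = (418 + (12 - ⅔))*(-243) = (418 + 34/3)*(-243) = (1288/3)*(-243) = -104328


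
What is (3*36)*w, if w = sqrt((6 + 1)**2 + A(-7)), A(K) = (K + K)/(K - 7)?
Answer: 540*sqrt(2) ≈ 763.68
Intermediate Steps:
A(K) = 2*K/(-7 + K) (A(K) = (2*K)/(-7 + K) = 2*K/(-7 + K))
w = 5*sqrt(2) (w = sqrt((6 + 1)**2 + 2*(-7)/(-7 - 7)) = sqrt(7**2 + 2*(-7)/(-14)) = sqrt(49 + 2*(-7)*(-1/14)) = sqrt(49 + 1) = sqrt(50) = 5*sqrt(2) ≈ 7.0711)
(3*36)*w = (3*36)*(5*sqrt(2)) = 108*(5*sqrt(2)) = 540*sqrt(2)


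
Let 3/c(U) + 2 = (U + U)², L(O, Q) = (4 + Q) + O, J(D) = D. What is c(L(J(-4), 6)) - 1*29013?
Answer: -4119843/142 ≈ -29013.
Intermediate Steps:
L(O, Q) = 4 + O + Q
c(U) = 3/(-2 + 4*U²) (c(U) = 3/(-2 + (U + U)²) = 3/(-2 + (2*U)²) = 3/(-2 + 4*U²))
c(L(J(-4), 6)) - 1*29013 = 3/(2*(-1 + 2*(4 - 4 + 6)²)) - 1*29013 = 3/(2*(-1 + 2*6²)) - 29013 = 3/(2*(-1 + 2*36)) - 29013 = 3/(2*(-1 + 72)) - 29013 = (3/2)/71 - 29013 = (3/2)*(1/71) - 29013 = 3/142 - 29013 = -4119843/142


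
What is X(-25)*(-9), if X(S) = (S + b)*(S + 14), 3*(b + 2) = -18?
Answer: -3267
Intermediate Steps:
b = -8 (b = -2 + (⅓)*(-18) = -2 - 6 = -8)
X(S) = (-8 + S)*(14 + S) (X(S) = (S - 8)*(S + 14) = (-8 + S)*(14 + S))
X(-25)*(-9) = (-112 + (-25)² + 6*(-25))*(-9) = (-112 + 625 - 150)*(-9) = 363*(-9) = -3267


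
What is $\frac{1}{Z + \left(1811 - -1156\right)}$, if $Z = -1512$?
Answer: $\frac{1}{1455} \approx 0.00068729$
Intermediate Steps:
$\frac{1}{Z + \left(1811 - -1156\right)} = \frac{1}{-1512 + \left(1811 - -1156\right)} = \frac{1}{-1512 + \left(1811 + 1156\right)} = \frac{1}{-1512 + 2967} = \frac{1}{1455}$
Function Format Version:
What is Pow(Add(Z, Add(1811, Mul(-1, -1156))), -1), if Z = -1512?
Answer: Rational(1, 1455) ≈ 0.00068729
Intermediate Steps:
Pow(Add(Z, Add(1811, Mul(-1, -1156))), -1) = Pow(Add(-1512, Add(1811, Mul(-1, -1156))), -1) = Pow(Add(-1512, Add(1811, 1156)), -1) = Pow(Add(-1512, 2967), -1) = Pow(1455, -1) = Rational(1, 1455)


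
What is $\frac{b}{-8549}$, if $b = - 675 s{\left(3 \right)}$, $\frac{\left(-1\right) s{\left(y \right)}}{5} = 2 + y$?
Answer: $- \frac{16875}{8549} \approx -1.9739$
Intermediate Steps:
$s{\left(y \right)} = -10 - 5 y$ ($s{\left(y \right)} = - 5 \left(2 + y\right) = -10 - 5 y$)
$b = 16875$ ($b = - 675 \left(-10 - 15\right) = \left(-675\right) \left(-25\right) = 16875$)
$\frac{b}{-8549} = \frac{16875}{-8549} = 16875 \left(- \frac{1}{8549}\right) = - \frac{16875}{8549}$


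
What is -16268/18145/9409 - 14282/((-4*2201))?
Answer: 1219084932269/751537194610 ≈ 1.6221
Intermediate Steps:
-16268/18145/9409 - 14282/((-4*2201)) = -16268*1/18145*(1/9409) - 14282/(-8804) = -16268/18145*1/9409 - 14282*(-1/8804) = -16268/170726305 + 7141/4402 = 1219084932269/751537194610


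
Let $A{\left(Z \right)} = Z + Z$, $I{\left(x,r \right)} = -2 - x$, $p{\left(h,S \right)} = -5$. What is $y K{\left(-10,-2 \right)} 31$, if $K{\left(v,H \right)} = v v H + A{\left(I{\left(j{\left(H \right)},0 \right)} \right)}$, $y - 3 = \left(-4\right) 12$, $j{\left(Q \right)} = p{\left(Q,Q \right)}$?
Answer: $270630$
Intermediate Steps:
$j{\left(Q \right)} = -5$
$A{\left(Z \right)} = 2 Z$
$y = -45$ ($y = 3 - 48 = -45$)
$K{\left(v,H \right)} = 6 + H v^{2}$ ($K{\left(v,H \right)} = v v H + 2 \left(-2 - -5\right) = v^{2} H + 2 \left(-2 + 5\right) = H v^{2} + 2 \cdot 3 = H v^{2} + 6 = 6 + H v^{2}$)
$y K{\left(-10,-2 \right)} 31 = - 45 \left(6 - 2 \left(-10\right)^{2}\right) 31 = - 45 \left(6 - 200\right) 31 = \left(-45\right) \left(-194\right) 31 = 8730 \cdot 31 = 270630$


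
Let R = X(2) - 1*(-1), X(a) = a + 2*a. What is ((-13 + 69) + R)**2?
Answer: 3969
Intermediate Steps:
X(a) = 3*a
R = 7 (R = 3*2 - 1*(-1) = 6 + 1 = 7)
((-13 + 69) + R)**2 = ((-13 + 69) + 7)**2 = (56 + 7)**2 = 63**2 = 3969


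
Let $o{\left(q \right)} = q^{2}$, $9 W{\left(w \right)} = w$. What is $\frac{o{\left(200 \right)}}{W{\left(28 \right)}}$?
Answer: $\frac{90000}{7} \approx 12857.0$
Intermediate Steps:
$W{\left(w \right)} = \frac{w}{9}$
$\frac{o{\left(200 \right)}}{W{\left(28 \right)}} = \frac{200^{2}}{\frac{1}{9} \cdot 28} = \frac{40000}{\frac{28}{9}} = 40000 \cdot \frac{9}{28} = \frac{90000}{7}$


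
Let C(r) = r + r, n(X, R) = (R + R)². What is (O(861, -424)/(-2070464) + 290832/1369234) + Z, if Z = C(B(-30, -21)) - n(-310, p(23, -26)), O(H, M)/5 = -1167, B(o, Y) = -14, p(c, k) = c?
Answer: -3038761009972253/1417474852288 ≈ -2143.8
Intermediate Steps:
O(H, M) = -5835 (O(H, M) = 5*(-1167) = -5835)
n(X, R) = 4*R² (n(X, R) = (2*R)² = 4*R²)
C(r) = 2*r
Z = -2144 (Z = 2*(-14) - 4*23² = -28 - 4*529 = -28 - 1*2116 = -28 - 2116 = -2144)
(O(861, -424)/(-2070464) + 290832/1369234) + Z = (-5835/(-2070464) + 290832/1369234) - 2144 = (-5835*(-1/2070464) + 290832*(1/1369234)) - 2144 = (5835/2070464 + 145416/684617) - 2144 = 305073333219/1417474852288 - 2144 = -3038761009972253/1417474852288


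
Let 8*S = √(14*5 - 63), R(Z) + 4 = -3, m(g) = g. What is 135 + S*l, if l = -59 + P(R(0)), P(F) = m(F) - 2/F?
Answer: 135 - 115*√7/14 ≈ 113.27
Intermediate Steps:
R(Z) = -7 (R(Z) = -4 - 3 = -7)
P(F) = F - 2/F
l = -460/7 (l = -59 + (-7 - 2/(-7)) = -59 + (-7 - 2*(-⅐)) = -59 + (-7 + 2/7) = -59 - 47/7 = -460/7 ≈ -65.714)
S = √7/8 (S = √(14*5 - 63)/8 = √(70 - 63)/8 = √7/8 ≈ 0.33072)
135 + S*l = 135 + (√7/8)*(-460/7) = 135 - 115*√7/14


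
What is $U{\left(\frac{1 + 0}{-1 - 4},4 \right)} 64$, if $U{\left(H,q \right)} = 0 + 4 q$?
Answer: $1024$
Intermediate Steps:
$U{\left(H,q \right)} = 4 q$
$U{\left(\frac{1 + 0}{-1 - 4},4 \right)} 64 = 4 \cdot 4 \cdot 64 = 16 \cdot 64 = 1024$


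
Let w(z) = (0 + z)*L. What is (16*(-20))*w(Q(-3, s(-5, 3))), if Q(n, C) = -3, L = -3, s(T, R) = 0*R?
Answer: -2880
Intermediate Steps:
s(T, R) = 0
w(z) = -3*z (w(z) = (0 + z)*(-3) = z*(-3) = -3*z)
(16*(-20))*w(Q(-3, s(-5, 3))) = (16*(-20))*(-3*(-3)) = -320*9 = -2880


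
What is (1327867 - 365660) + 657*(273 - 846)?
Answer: 585746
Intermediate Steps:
(1327867 - 365660) + 657*(273 - 846) = 962207 + 657*(-573) = 962207 - 376461 = 585746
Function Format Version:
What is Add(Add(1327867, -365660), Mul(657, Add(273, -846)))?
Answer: 585746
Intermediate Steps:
Add(Add(1327867, -365660), Mul(657, Add(273, -846))) = Add(962207, Mul(657, -573)) = Add(962207, -376461) = 585746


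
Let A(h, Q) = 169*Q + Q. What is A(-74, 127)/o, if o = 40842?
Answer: 10795/20421 ≈ 0.52862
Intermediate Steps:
A(h, Q) = 170*Q
A(-74, 127)/o = (170*127)/40842 = 21590*(1/40842) = 10795/20421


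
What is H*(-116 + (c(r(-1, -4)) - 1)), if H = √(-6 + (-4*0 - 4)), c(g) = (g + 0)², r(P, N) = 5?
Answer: -92*I*√10 ≈ -290.93*I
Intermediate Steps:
c(g) = g²
H = I*√10 (H = √(-6 + (0 - 4)) = √(-6 - 4) = √(-10) = I*√10 ≈ 3.1623*I)
H*(-116 + (c(r(-1, -4)) - 1)) = (I*√10)*(-116 + (5² - 1)) = (I*√10)*(-116 + (25 - 1)) = (I*√10)*(-116 + 24) = (I*√10)*(-92) = -92*I*√10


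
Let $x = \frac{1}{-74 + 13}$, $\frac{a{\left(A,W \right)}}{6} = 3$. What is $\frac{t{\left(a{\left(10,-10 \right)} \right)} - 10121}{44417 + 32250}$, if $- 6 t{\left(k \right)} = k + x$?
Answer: $- \frac{3705383}{28060122} \approx -0.13205$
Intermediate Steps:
$a{\left(A,W \right)} = 18$ ($a{\left(A,W \right)} = 6 \cdot 3 = 18$)
$x = - \frac{1}{61}$ ($x = \frac{1}{-61} = - \frac{1}{61} \approx -0.016393$)
$t{\left(k \right)} = \frac{1}{366} - \frac{k}{6}$ ($t{\left(k \right)} = - \frac{k - \frac{1}{61}}{6} = - \frac{- \frac{1}{61} + k}{6} = \frac{1}{366} - \frac{k}{6}$)
$\frac{t{\left(a{\left(10,-10 \right)} \right)} - 10121}{44417 + 32250} = \frac{\left(\frac{1}{366} - 3\right) - 10121}{44417 + 32250} = \frac{\left(\frac{1}{366} - 3\right) - 10121}{76667} = \left(- \frac{1097}{366} - 10121\right) \frac{1}{76667} = \left(- \frac{3705383}{366}\right) \frac{1}{76667} = - \frac{3705383}{28060122}$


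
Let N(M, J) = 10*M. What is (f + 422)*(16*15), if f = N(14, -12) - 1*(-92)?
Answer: 156960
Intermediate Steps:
f = 232 (f = 10*14 - 1*(-92) = 140 + 92 = 232)
(f + 422)*(16*15) = (232 + 422)*(16*15) = 654*240 = 156960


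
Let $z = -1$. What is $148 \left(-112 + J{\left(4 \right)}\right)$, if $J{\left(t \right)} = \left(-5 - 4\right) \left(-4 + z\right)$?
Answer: $-9916$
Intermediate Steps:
$J{\left(t \right)} = 45$ ($J{\left(t \right)} = \left(-5 - 4\right) \left(-4 - 1\right) = \left(-9\right) \left(-5\right) = 45$)
$148 \left(-112 + J{\left(4 \right)}\right) = 148 \left(-112 + 45\right) = 148 \left(-67\right) = -9916$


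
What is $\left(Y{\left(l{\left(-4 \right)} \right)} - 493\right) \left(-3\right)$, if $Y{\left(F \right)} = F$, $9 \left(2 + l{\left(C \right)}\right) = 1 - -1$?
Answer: $\frac{4453}{3} \approx 1484.3$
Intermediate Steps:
$l{\left(C \right)} = - \frac{16}{9}$ ($l{\left(C \right)} = -2 + \frac{1 - -1}{9} = -2 + \frac{1 + 1}{9} = -2 + \frac{1}{9} \cdot 2 = -2 + \frac{2}{9} = - \frac{16}{9}$)
$\left(Y{\left(l{\left(-4 \right)} \right)} - 493\right) \left(-3\right) = \left(- \frac{16}{9} - 493\right) \left(-3\right) = \left(- \frac{4453}{9}\right) \left(-3\right) = \frac{4453}{3}$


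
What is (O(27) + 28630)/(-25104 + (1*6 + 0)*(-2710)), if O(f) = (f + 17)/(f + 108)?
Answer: -1932547/2792070 ≈ -0.69216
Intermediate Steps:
O(f) = (17 + f)/(108 + f)
(O(27) + 28630)/(-25104 + (1*6 + 0)*(-2710)) = ((17 + 27)/(108 + 27) + 28630)/(-25104 + (1*6 + 0)*(-2710)) = (44/135 + 28630)/(-25104 + (6 + 0)*(-2710)) = ((1/135)*44 + 28630)/(-25104 + 6*(-2710)) = (44/135 + 28630)/(-25104 - 16260) = (3865094/135)/(-41364) = (3865094/135)*(-1/41364) = -1932547/2792070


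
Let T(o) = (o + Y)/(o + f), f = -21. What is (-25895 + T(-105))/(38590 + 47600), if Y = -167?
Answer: -1631249/5429970 ≈ -0.30042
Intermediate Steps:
T(o) = (-167 + o)/(-21 + o) (T(o) = (o - 167)/(o - 21) = (-167 + o)/(-21 + o))
(-25895 + T(-105))/(38590 + 47600) = (-25895 + (-167 - 105)/(-21 - 105))/(38590 + 47600) = (-25895 - 272/(-126))/86190 = (-25895 - 1/126*(-272))*(1/86190) = (-25895 + 136/63)*(1/86190) = -1631249/63*1/86190 = -1631249/5429970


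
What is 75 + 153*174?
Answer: 26697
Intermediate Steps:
75 + 153*174 = 75 + 26622 = 26697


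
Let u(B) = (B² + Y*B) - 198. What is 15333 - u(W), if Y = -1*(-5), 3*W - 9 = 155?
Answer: 110423/9 ≈ 12269.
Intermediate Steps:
W = 164/3 (W = 3 + (⅓)*155 = 3 + 155/3 = 164/3 ≈ 54.667)
Y = 5
u(B) = -198 + B² + 5*B (u(B) = (B² + 5*B) - 198 = -198 + B² + 5*B)
15333 - u(W) = 15333 - (-198 + (164/3)² + 5*(164/3)) = 15333 - (-198 + 26896/9 + 820/3) = 15333 - 1*27574/9 = 15333 - 27574/9 = 110423/9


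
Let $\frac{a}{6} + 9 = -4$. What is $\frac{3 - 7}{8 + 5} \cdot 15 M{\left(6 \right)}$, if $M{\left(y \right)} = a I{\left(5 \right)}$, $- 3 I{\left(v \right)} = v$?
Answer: $-600$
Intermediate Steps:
$a = -78$ ($a = -54 + 6 \left(-4\right) = -54 - 24 = -78$)
$I{\left(v \right)} = - \frac{v}{3}$
$M{\left(y \right)} = 130$ ($M{\left(y \right)} = - 78 \left(\left(- \frac{1}{3}\right) 5\right) = \left(-78\right) \left(- \frac{5}{3}\right) = 130$)
$\frac{3 - 7}{8 + 5} \cdot 15 M{\left(6 \right)} = \frac{3 - 7}{8 + 5} \cdot 15 \cdot 130 = - \frac{4}{13} \cdot 15 \cdot 130 = \left(-4\right) \frac{1}{13} \cdot 15 \cdot 130 = \left(- \frac{4}{13}\right) 15 \cdot 130 = \left(- \frac{60}{13}\right) 130 = -600$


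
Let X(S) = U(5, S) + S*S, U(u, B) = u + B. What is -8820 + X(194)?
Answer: 29015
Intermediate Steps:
U(u, B) = B + u
X(S) = 5 + S + S² (X(S) = (S + 5) + S*S = (5 + S) + S² = 5 + S + S²)
-8820 + X(194) = -8820 + (5 + 194 + 194²) = -8820 + (5 + 194 + 37636) = -8820 + 37835 = 29015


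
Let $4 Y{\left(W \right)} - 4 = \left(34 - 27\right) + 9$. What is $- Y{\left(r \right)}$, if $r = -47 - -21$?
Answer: $-5$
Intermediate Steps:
$r = -26$ ($r = -47 + 21 = -26$)
$Y{\left(W \right)} = 5$ ($Y{\left(W \right)} = 1 + \frac{\left(34 - 27\right) + 9}{4} = 1 + \frac{7 + 9}{4} = 1 + \frac{1}{4} \cdot 16 = 1 + 4 = 5$)
$- Y{\left(r \right)} = \left(-1\right) 5 = -5$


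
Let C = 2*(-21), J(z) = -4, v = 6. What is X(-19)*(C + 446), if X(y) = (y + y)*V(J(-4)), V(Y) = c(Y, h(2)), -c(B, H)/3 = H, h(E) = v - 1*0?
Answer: 276336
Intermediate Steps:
h(E) = 6 (h(E) = 6 - 1*0 = 6 + 0 = 6)
c(B, H) = -3*H
V(Y) = -18 (V(Y) = -3*6 = -18)
C = -42
X(y) = -36*y (X(y) = (y + y)*(-18) = (2*y)*(-18) = -36*y)
X(-19)*(C + 446) = (-36*(-19))*(-42 + 446) = 684*404 = 276336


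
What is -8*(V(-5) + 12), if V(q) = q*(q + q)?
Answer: -496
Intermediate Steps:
V(q) = 2*q² (V(q) = q*(2*q) = 2*q²)
-8*(V(-5) + 12) = -8*(2*(-5)² + 12) = -8*(2*25 + 12) = -8*(50 + 12) = -8*62 = -496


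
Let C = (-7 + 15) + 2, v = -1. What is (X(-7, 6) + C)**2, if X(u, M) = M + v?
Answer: 225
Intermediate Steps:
X(u, M) = -1 + M (X(u, M) = M - 1 = -1 + M)
C = 10 (C = 8 + 2 = 10)
(X(-7, 6) + C)**2 = ((-1 + 6) + 10)**2 = (5 + 10)**2 = 15**2 = 225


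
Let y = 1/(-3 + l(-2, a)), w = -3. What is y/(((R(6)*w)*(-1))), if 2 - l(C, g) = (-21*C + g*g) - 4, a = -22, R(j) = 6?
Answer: -1/9414 ≈ -0.00010622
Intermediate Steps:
l(C, g) = 6 - g² + 21*C (l(C, g) = 2 - ((-21*C + g*g) - 4) = 2 - ((-21*C + g²) - 4) = 2 - ((g² - 21*C) - 4) = 2 - (-4 + g² - 21*C) = 2 + (4 - g² + 21*C) = 6 - g² + 21*C)
y = -1/523 (y = 1/(-3 + (6 - 1*(-22)² + 21*(-2))) = 1/(-3 + (6 - 1*484 - 42)) = 1/(-3 + (6 - 484 - 42)) = 1/(-3 - 520) = 1/(-523) = -1/523 ≈ -0.0019120)
y/(((R(6)*w)*(-1))) = -1/(523*((6*(-3))*(-1))) = -1/(523*((-18*(-1)))) = -1/523/18 = -1/523*1/18 = -1/9414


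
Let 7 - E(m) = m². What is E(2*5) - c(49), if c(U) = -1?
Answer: -92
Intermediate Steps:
E(m) = 7 - m²
E(2*5) - c(49) = (7 - (2*5)²) - 1*(-1) = (7 - 1*10²) + 1 = (7 - 1*100) + 1 = (7 - 100) + 1 = -93 + 1 = -92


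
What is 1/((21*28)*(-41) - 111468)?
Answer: -1/135576 ≈ -7.3759e-6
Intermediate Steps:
1/((21*28)*(-41) - 111468) = 1/(588*(-41) - 111468) = 1/(-24108 - 111468) = 1/(-135576) = -1/135576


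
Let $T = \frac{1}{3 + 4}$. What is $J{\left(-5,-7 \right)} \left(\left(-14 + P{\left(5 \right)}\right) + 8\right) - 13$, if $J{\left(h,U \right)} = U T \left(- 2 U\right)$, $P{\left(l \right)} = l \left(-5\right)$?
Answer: $421$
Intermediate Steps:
$P{\left(l \right)} = - 5 l$
$T = \frac{1}{7} \approx 0.14286$
$J{\left(h,U \right)} = - \frac{2 U^{2}}{7}$ ($J{\left(h,U \right)} = U \frac{1}{7} \left(- 2 U\right) = \frac{U}{7} \left(- 2 U\right) = - \frac{2 U^{2}}{7}$)
$J{\left(-5,-7 \right)} \left(\left(-14 + P{\left(5 \right)}\right) + 8\right) - 13 = - \frac{2 \left(-7\right)^{2}}{7} \left(\left(-14 - 25\right) + 8\right) - 13 = \left(- \frac{2}{7}\right) 49 \left(\left(-14 - 25\right) + 8\right) - 13 = - 14 \left(-39 + 8\right) - 13 = \left(-14\right) \left(-31\right) - 13 = 434 - 13 = 421$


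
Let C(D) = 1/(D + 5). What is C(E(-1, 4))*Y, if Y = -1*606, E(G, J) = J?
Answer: -202/3 ≈ -67.333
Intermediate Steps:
C(D) = 1/(5 + D)
Y = -606
C(E(-1, 4))*Y = -606/(5 + 4) = -606/9 = (⅑)*(-606) = -202/3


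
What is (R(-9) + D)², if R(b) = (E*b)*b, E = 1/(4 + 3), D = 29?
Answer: 80656/49 ≈ 1646.0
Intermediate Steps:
E = ⅐ (E = 1/7 = ⅐ ≈ 0.14286)
R(b) = b²/7 (R(b) = (b/7)*b = b²/7)
(R(-9) + D)² = ((⅐)*(-9)² + 29)² = ((⅐)*81 + 29)² = (81/7 + 29)² = (284/7)² = 80656/49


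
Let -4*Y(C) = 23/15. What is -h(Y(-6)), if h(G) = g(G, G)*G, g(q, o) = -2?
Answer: -23/30 ≈ -0.76667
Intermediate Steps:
Y(C) = -23/60 (Y(C) = -23/(4*15) = -¼*23/15 = -23/60)
h(G) = -2*G
-h(Y(-6)) = -(-2)*(-23)/60 = -1*23/30 = -23/30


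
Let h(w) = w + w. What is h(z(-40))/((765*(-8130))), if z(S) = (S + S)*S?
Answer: -128/124389 ≈ -0.0010290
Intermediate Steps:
z(S) = 2*S² (z(S) = (2*S)*S = 2*S²)
h(w) = 2*w
h(z(-40))/((765*(-8130))) = (2*(2*(-40)²))/((765*(-8130))) = (2*(2*1600))/(-6219450) = (2*3200)*(-1/6219450) = 6400*(-1/6219450) = -128/124389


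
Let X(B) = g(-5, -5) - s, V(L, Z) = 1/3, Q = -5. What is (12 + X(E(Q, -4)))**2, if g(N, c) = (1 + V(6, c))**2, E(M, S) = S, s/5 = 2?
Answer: 1156/81 ≈ 14.272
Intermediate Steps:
V(L, Z) = 1/3
s = 10 (s = 5*2 = 10)
g(N, c) = 16/9 (g(N, c) = (1 + 1/3)**2 = (4/3)**2 = 16/9)
X(B) = -74/9 (X(B) = 16/9 - 1*10 = 16/9 - 10 = -74/9)
(12 + X(E(Q, -4)))**2 = (12 - 74/9)**2 = (34/9)**2 = 1156/81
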